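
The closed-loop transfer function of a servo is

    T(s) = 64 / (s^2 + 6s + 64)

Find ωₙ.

Compare the denominator to the standard form s^2 + 2ζωₙs + ωₙ².
ωₙ² = 64, so ωₙ = 8 rad/s.

ωₙ = 8 rad/s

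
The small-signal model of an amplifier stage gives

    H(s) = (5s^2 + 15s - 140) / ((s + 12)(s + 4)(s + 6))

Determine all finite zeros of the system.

s = 4, -7

Set the numerator to zero: 5s^2 + 15s - 140 = 0, i.e. 5·(s^2 + 3s - 28) = 0.
Factoring: (s - 4)(s + 7) = 0.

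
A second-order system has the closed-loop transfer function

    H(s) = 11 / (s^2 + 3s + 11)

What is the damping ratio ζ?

Compare the denominator to the standard form s^2 + 2ζωₙs + ωₙ².
ωₙ² = 11, so ωₙ = √11 ≈ 3.317 rad/s.
2ζωₙ = 3, so ζ = 3/(2·√11) ≈ 0.4523.

ζ ≈ 0.4523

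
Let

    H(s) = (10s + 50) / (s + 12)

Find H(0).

Set s = 0: H(0) = (50) / (12) = 25/6.

H(0) = 25/6 ≈ 4.167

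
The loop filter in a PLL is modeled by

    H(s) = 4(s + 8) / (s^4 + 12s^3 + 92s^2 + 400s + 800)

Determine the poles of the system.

The poles are the roots of the denominator s^4 + 12s^3 + 92s^2 + 400s + 800 = 0.
No real roots exist; factor into two real quadratics: (s^2 + 8s + 20)(s^2 + 4s + 40) = 0.
Each quadratic gives a conjugate pair via the quadratic formula.

s = -4 ± 2j, -2 ± 6j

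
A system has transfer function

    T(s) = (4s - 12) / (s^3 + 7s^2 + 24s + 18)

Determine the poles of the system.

The poles are the roots of the denominator s^3 + 7s^2 + 24s + 18 = 0.
Trying s = -1: the polynomial evaluates to 0, so (s + 1) is a factor.
Dividing out leaves s^2 + 6s + 18 = 0.
The quadratic formula then gives s = -3 ± 3j.

s = -3 + 3j, -3 - 3j, -1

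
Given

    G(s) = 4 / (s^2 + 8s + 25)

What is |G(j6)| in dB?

Substitute s = j6: numerator = 4, denominator = -11 + j48.
|G(j6)| = |4| / |-11 + j48| = 4 / 49.244 ≈ 0.08123.
In decibels: 20·log₁₀(0.08123) ≈ -21.8 dB.

|G(j6)|_dB ≈ -21.8 dB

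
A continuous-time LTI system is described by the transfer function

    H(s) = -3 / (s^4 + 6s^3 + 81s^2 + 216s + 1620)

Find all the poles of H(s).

The poles are the roots of the denominator s^4 + 6s^3 + 81s^2 + 216s + 1620 = 0.
No real roots exist; factor into two real quadratics: (s^2 + 36)(s^2 + 6s + 45) = 0.
Each quadratic gives a conjugate pair via the quadratic formula.

s = 6j, -6j, -3 + 6j, -3 - 6j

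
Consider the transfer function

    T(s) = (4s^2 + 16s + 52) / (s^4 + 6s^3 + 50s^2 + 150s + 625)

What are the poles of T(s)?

The poles are the roots of the denominator s^4 + 6s^3 + 50s^2 + 150s + 625 = 0.
No real roots exist; factor into two real quadratics: (s^2 + 6s + 25)(s^2 + 25) = 0.
Each quadratic gives a conjugate pair via the quadratic formula.

s = -3 ± 4j, ±5j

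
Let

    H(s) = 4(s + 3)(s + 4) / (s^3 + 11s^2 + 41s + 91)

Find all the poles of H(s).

s = -2 + 3j, -2 - 3j, -7

The poles are the roots of the denominator s^3 + 11s^2 + 41s + 91 = 0.
Trying s = -7: the polynomial evaluates to 0, so (s + 7) is a factor.
Dividing out leaves s^2 + 4s + 13 = 0.
The quadratic formula then gives s = -2 ± 3j.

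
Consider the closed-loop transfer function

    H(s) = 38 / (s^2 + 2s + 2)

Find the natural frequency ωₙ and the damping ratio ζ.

ωₙ ≈ 1.414 rad/s, ζ ≈ 0.7071

Compare the denominator to the standard form s^2 + 2ζωₙs + ωₙ².
ωₙ² = 2, so ωₙ = √2 ≈ 1.414 rad/s.
2ζωₙ = 2, so ζ = 2/(2·√2) ≈ 0.7071.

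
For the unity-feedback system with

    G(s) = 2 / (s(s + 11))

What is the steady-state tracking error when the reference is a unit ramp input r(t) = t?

e_ss = 5.500

G(s) has one pole at the origin.
This is a Type 1 system. Kv = lim_{s→0} s·G(s) = 2/11.
e_ss = 1/Kv = 1/(2/11) = 11/2 ≈ 5.500.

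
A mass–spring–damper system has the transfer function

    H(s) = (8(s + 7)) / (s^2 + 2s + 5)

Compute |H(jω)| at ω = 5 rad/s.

Substitute s = j5: numerator = 56 + j40, denominator = -20 + j10.
|H(j5)| = |56 + j40| / |-20 + j10| = 68.819 / 22.361 ≈ 3.078.

|H(j5)| ≈ 3.078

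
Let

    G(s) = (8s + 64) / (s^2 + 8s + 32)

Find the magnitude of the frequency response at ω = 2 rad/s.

Substitute s = j2: numerator = 64 + j16, denominator = 28 + j16.
|G(j2)| = |64 + j16| / |28 + j16| = 65.970 / 32.249 ≈ 2.046.

|G(j2)| ≈ 2.046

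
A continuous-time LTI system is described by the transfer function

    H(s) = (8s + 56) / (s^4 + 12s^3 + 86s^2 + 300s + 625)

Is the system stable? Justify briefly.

stable

The denominator s^4 + 12s^3 + 86s^2 + 300s + 625 factors as (s^2 + 6s + 25)(s^2 + 6s + 25), giving poles at s = -3 ± 4j, -3 ± 4j.
Since all poles lie strictly in the left half-plane, the system is stable.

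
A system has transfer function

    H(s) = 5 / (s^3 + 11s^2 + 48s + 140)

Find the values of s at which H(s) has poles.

The poles are the roots of the denominator s^3 + 11s^2 + 48s + 140 = 0.
Trying s = -7: the polynomial evaluates to 0, so (s + 7) is a factor.
Dividing out leaves s^2 + 4s + 20 = 0.
The quadratic formula then gives s = -2 ± 4j.

s = -2 + 4j, -2 - 4j, -7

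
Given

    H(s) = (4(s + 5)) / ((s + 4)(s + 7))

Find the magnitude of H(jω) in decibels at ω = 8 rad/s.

|H(j8)|_dB ≈ -8.03 dB

Substitute s = j8: numerator = 20 + j32, denominator = -36 + j88.
|H(j8)| = |20 + j32| / |-36 + j88| = 37.736 / 95.079 ≈ 0.3969.
In decibels: 20·log₁₀(0.3969) ≈ -8.03 dB.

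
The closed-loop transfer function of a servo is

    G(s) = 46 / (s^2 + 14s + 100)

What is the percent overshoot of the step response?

%OS ≈ 4.60%

Comparing s^2 + 14s + 100 to s^2 + 2ζωₙs + ωₙ²: ωₙ = 10 rad/s and ζ = 14/(2·10) = 0.7.
%OS = 100·exp(−πζ/√(1−ζ²)) = 100·exp(−π·0.7/√(1−0.7²)) ≈ 4.60%.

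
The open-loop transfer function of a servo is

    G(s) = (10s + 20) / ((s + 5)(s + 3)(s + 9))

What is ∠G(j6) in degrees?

At s = j6: numerator = 20 + j60, denominator = -477 + j306.
∠G = ∠num − ∠den = 71.565° − (147.32°) = -75.75°.

∠G(j6) ≈ -75.75°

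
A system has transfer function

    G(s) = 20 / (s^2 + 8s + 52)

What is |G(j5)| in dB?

Substitute s = j5: numerator = 20, denominator = 27 + j40.
|G(j5)| = |20| / |27 + j40| = 20 / 48.260 ≈ 0.4144.
In decibels: 20·log₁₀(0.4144) ≈ -7.65 dB.

|G(j5)|_dB ≈ -7.65 dB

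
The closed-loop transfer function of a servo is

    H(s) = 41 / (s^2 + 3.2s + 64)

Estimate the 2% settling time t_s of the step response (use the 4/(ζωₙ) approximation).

t_s ≈ 2.500 s

Comparing s^2 + 3.2s + 64 to s^2 + 2ζωₙs + ωₙ²: ωₙ = 8 rad/s and ζ = 3.2/(2·8) = 0.2.
ζωₙ = 3.2/2 = 1.6, so t_s ≈ 4/(ζωₙ) = 4/1.6 = 2.500 s.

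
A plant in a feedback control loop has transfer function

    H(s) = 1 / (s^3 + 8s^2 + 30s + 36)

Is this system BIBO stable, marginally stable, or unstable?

stable

The denominator s^3 + 8s^2 + 30s + 36 factors as (s^2 + 6s + 18)(s + 2), giving poles at s = -3 ± 3j, -2.
Since all poles lie strictly in the left half-plane, the system is stable.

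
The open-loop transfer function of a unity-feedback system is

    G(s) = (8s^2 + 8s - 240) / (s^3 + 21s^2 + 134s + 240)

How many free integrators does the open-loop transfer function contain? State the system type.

Type 0

The denominator has no factor of s at the origin — no free integrator — so this is a Type 0 system.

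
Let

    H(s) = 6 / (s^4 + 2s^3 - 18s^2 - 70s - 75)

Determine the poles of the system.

The poles are the roots of the denominator s^4 + 2s^3 - 18s^2 - 70s - 75 = 0.
Trying s = -3: the polynomial evaluates to 0, so (s + 3) is a factor.
Dividing out leaves s^3 - s^2 - 15s - 25 = 0.
This factors further as (s^2 + 4s + 5)(s - 5) = 0.

s = -2 ± j, -3, 5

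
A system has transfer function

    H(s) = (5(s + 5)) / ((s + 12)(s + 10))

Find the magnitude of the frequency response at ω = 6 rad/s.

|H(j6)| ≈ 0.2496

Substitute s = j6: numerator = 25 + j30, denominator = 84 + j132.
|H(j6)| = |25 + j30| / |84 + j132| = 39.051 / 156.46 ≈ 0.2496.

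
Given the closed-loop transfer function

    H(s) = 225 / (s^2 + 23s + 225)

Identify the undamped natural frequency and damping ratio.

Compare the denominator to the standard form s^2 + 2ζωₙs + ωₙ².
ωₙ² = 225, so ωₙ = 15 rad/s.
2ζωₙ = 23, so ζ = 23/(2·15) ≈ 0.7667.

ωₙ = 15 rad/s, ζ ≈ 0.7667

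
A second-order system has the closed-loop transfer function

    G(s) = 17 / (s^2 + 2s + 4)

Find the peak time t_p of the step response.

Comparing s^2 + 2s + 4 to s^2 + 2ζωₙs + ωₙ²: ωₙ = 2 rad/s and ζ = 2/(2·2) = 0.5.
ζωₙ = 2/2 = 1, so ω_d = ωₙ√(1−ζ²) = √(ωₙ² − (ζωₙ)²) = √(4 − 1²) = √3 ≈ 1.732 rad/s.
t_p = π/ω_d = π/1.732 ≈ 1.814 s.

t_p ≈ 1.814 s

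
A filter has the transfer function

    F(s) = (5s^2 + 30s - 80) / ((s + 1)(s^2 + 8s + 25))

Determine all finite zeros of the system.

Set the numerator to zero: 5s^2 + 30s - 80 = 0, i.e. 5·(s^2 + 6s - 16) = 0.
Factoring: (s - 2)(s + 8) = 0.

s = 2, -8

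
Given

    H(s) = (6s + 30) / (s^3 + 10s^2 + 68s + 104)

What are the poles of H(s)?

The poles are the roots of the denominator s^3 + 10s^2 + 68s + 104 = 0.
Trying s = -2: the polynomial evaluates to 0, so (s + 2) is a factor.
Dividing out leaves s^2 + 8s + 52 = 0.
The quadratic formula then gives s = -4 ± 6j.

s = -4 ± 6j, -2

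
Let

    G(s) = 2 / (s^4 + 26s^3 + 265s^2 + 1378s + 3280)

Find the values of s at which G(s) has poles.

s = -4 ± 5j, -8, -10

The poles are the roots of the denominator s^4 + 26s^3 + 265s^2 + 1378s + 3280 = 0.
Trying s = -8: the polynomial evaluates to 0, so (s + 8) is a factor.
Dividing out leaves s^3 + 18s^2 + 121s + 410 = 0.
This factors further as (s^2 + 8s + 41)(s + 10) = 0.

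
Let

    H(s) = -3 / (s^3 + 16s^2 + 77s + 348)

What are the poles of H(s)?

The poles are the roots of the denominator s^3 + 16s^2 + 77s + 348 = 0.
Trying s = -12: the polynomial evaluates to 0, so (s + 12) is a factor.
Dividing out leaves s^2 + 4s + 29 = 0.
The quadratic formula then gives s = -2 ± 5j.

s = -2 + 5j, -2 - 5j, -12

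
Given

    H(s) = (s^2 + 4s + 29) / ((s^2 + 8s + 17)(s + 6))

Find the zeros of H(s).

Set the numerator to zero: s^2 + 4s + 29 = 0.
Factoring: (s^2 + 4s + 29) = 0.

s = -2 + 5j, -2 - 5j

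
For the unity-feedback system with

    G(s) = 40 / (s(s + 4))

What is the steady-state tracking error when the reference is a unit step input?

e_ss = 0

G(s) has one pole at the origin.
This is a Type 1 system; for a step input the steady-state error is zero.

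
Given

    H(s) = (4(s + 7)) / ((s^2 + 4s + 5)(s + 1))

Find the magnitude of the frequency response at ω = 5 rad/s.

Substitute s = j5: numerator = 28 + j20, denominator = -120 - j80.
|H(j5)| = |28 + j20| / |-120 - j80| = 34.409 / 144.22 ≈ 0.2386.

|H(j5)| ≈ 0.2386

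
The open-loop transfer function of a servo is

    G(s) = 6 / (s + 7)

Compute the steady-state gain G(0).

G(0) = 6/7 ≈ 0.8571

Set s = 0: G(0) = (6) / (7) = 6/7.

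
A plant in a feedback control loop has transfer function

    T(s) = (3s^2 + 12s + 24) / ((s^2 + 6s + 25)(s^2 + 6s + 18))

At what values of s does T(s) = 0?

s = -2 + 2j, -2 - 2j

Set the numerator to zero: 3s^2 + 12s + 24 = 0, i.e. 3·(s^2 + 4s + 8) = 0.
Factoring: (s^2 + 4s + 8) = 0.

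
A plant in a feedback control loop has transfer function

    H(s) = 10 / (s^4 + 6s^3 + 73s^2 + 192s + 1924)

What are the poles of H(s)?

The poles are the roots of the denominator s^4 + 6s^3 + 73s^2 + 192s + 1924 = 0.
No real roots exist; factor into two real quadratics: (s^2 - 2s + 37)(s^2 + 8s + 52) = 0.
Each quadratic gives a conjugate pair via the quadratic formula.

s = 1 + 6j, 1 - 6j, -4 + 6j, -4 - 6j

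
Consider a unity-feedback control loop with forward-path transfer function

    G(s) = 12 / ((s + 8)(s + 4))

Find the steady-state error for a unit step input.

e_ss = 0.7273

G(s) has no poles at the origin.
This is a Type 0 system. Kp = lim_{s→0} G(s) = 12/32 = 3/8.
e_ss = 1/(1 + Kp) = 1/(1 + 3/8) = 8/11 ≈ 0.7273.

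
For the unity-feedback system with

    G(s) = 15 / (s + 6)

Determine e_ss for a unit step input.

G(s) has no poles at the origin.
This is a Type 0 system. Kp = lim_{s→0} G(s) = 15/6 = 5/2.
e_ss = 1/(1 + Kp) = 1/(1 + 5/2) = 2/7 ≈ 0.2857.

e_ss = 0.2857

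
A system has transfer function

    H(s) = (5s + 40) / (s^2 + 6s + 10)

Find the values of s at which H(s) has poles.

s = -3 + j, -3 - j

The poles are the roots of the denominator s^2 + 6s + 10 = 0.
Using the quadratic formula: s = (-6 ± √(-4))/2 = -3 ± 1j.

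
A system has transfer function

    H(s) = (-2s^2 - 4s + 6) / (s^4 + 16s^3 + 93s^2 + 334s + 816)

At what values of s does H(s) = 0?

s = 1, -3

Set the numerator to zero: -2s^2 - 4s + 6 = 0, i.e. -2·(s^2 + 2s - 3) = 0.
Factoring: (s - 1)(s + 3) = 0.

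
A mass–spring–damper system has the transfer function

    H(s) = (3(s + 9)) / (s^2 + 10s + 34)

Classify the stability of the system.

stable

The poles can be read from the denominator factors: s = -5 + 3j, -5 - 3j.
Since all poles lie strictly in the left half-plane, the system is stable.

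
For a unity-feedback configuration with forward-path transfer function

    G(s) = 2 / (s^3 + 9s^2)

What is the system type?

Factor s from the denominator: s^3 + 9s^2 = s^2·(s + 9).
There are 2 poles at the origin, so the system is Type 2.

Type 2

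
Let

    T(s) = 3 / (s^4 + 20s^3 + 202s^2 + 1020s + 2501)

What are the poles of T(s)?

s = -5 ± 6j, -5 ± 4j

The poles are the roots of the denominator s^4 + 20s^3 + 202s^2 + 1020s + 2501 = 0.
No real roots exist; factor into two real quadratics: (s^2 + 10s + 61)(s^2 + 10s + 41) = 0.
Each quadratic gives a conjugate pair via the quadratic formula.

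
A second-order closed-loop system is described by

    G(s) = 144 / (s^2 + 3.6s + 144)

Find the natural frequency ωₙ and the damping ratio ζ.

ωₙ = 12 rad/s, ζ = 0.15

Compare the denominator to the standard form s^2 + 2ζωₙs + ωₙ².
ωₙ² = 144, so ωₙ = 12 rad/s.
2ζωₙ = 3.6, so ζ = 3.6/(2·12) = 0.15.
With ζ = 0.15 the response is underdamped.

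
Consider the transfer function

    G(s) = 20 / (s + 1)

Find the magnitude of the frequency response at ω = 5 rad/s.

Substitute s = j5: numerator = 20, denominator = 1 + j5.
|G(j5)| = |20| / |1 + j5| = 20 / 5.0990 ≈ 3.922.

|G(j5)| ≈ 3.922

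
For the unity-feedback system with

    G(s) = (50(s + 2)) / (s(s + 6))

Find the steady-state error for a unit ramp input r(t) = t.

e_ss = 0.06000

G(s) has one pole at the origin.
This is a Type 1 system. Kv = lim_{s→0} s·G(s) = 100/6 = 50/3.
e_ss = 1/Kv = 1/(50/3) = 3/50 ≈ 0.06000.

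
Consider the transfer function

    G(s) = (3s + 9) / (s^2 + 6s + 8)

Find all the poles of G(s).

s = -4, -2

The poles are the roots of the denominator s^2 + 6s + 8 = 0.
Factoring: (s + 4)(s + 2) = 0, so s = -4 and s = -2.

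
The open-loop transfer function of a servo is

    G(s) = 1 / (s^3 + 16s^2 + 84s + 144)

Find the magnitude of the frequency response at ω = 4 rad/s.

|G(j4)| ≈ 0.003400

Substitute s = j4: numerator = 1, denominator = -112 + j272.
|G(j4)| = |1| / |-112 + j272| = 1 / 294.16 ≈ 0.003400.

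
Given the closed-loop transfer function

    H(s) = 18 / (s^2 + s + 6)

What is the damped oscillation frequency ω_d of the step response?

ω_d ≈ 2.398 rad/s

Comparing s^2 + s + 6 to s^2 + 2ζωₙs + ωₙ²: ωₙ = √6 ≈ 2.449 rad/s and ζ = 1/(2·√6) ≈ 0.2041.
ζωₙ = 1/2 = 0.5, so ω_d = ωₙ√(1−ζ²) = √(ωₙ² − (ζωₙ)²) = √(6 − 0.5²) = √5.75 ≈ 2.398 rad/s.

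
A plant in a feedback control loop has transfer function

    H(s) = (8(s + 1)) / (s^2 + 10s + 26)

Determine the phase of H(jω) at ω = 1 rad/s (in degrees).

∠H(j1) ≈ 23.20°

At s = j1: numerator = 8 + j8, denominator = 25 + j10.
∠H = ∠num − ∠den = 45° − (21.801°) = 23.20°.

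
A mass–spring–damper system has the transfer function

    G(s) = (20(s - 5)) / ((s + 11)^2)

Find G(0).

G(0) = -100/121 ≈ -0.8264

At s = 0 each factor (s + a) contributes a and each (s^2 + bs + c) contributes c.
G(0) = 20·(-5) / ((11) · (11)) = -100/121 = -100/121.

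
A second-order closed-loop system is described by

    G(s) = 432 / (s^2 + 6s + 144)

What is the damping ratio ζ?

Compare the denominator to the standard form s^2 + 2ζωₙs + ωₙ².
ωₙ² = 144, so ωₙ = 12 rad/s.
2ζωₙ = 6, so ζ = 6/(2·12) = 0.25.

ζ = 0.25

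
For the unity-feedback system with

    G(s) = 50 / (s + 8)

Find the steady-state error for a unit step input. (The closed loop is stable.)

e_ss = 0.1379

G(s) has no poles at the origin.
This is a Type 0 system. Kp = lim_{s→0} G(s) = 50/8 = 25/4.
e_ss = 1/(1 + Kp) = 1/(1 + 25/4) = 4/29 ≈ 0.1379.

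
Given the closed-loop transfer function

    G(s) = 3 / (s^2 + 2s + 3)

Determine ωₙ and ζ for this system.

ωₙ ≈ 1.732 rad/s, ζ ≈ 0.5774

Compare the denominator to the standard form s^2 + 2ζωₙs + ωₙ².
ωₙ² = 3, so ωₙ = √3 ≈ 1.732 rad/s.
2ζωₙ = 2, so ζ = 2/(2·√3) ≈ 0.5774.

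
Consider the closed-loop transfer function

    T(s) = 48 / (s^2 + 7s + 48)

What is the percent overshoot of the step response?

Comparing s^2 + 7s + 48 to s^2 + 2ζωₙs + ωₙ²: ωₙ = √48 ≈ 6.928 rad/s and ζ = 7/(2·√48) ≈ 0.5052.
%OS = 100·exp(−πζ/√(1−ζ²)) = 100·exp(−π·0.5052/√(1−0.5052²)) ≈ 15.9%.

%OS ≈ 15.9%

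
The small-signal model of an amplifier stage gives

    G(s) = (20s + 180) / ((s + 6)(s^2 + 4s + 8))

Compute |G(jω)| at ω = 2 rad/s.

Substitute s = j2: numerator = 180 + j40, denominator = 8 + j56.
|G(j2)| = |180 + j40| / |8 + j56| = 184.39 / 56.569 ≈ 3.260.

|G(j2)| ≈ 3.260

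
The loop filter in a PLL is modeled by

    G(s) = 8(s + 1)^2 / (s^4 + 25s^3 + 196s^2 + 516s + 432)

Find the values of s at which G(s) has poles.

The poles are the roots of the denominator s^4 + 25s^3 + 196s^2 + 516s + 432 = 0.
Trying s = -9: the polynomial evaluates to 0, so (s + 9) is a factor.
Dividing out leaves s^3 + 16s^2 + 52s + 48 = 0.
This factors further as (s + 2)^2(s + 12) = 0.

s = -9, -2, -2, -12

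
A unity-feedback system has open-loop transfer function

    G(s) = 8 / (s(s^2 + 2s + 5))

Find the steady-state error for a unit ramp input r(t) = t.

G(s) has one pole at the origin.
This is a Type 1 system. Kv = lim_{s→0} s·G(s) = 8/5.
e_ss = 1/Kv = 1/(8/5) = 5/8 ≈ 0.6250.

e_ss = 0.6250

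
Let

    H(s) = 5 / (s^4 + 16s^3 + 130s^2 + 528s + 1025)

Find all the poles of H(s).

s = -4 + 3j, -4 - 3j, -4 + 5j, -4 - 5j

The poles are the roots of the denominator s^4 + 16s^3 + 130s^2 + 528s + 1025 = 0.
No real roots exist; factor into two real quadratics: (s^2 + 8s + 25)(s^2 + 8s + 41) = 0.
Each quadratic gives a conjugate pair via the quadratic formula.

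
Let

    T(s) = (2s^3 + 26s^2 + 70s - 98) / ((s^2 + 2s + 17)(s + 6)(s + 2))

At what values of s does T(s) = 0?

Set the numerator to zero: 2s^3 + 26s^2 + 70s - 98 = 0, i.e. 2·(s^3 + 13s^2 + 35s - 49) = 0.
Factoring: (s + 7)^2(s - 1) = 0.

s = -7, -7, 1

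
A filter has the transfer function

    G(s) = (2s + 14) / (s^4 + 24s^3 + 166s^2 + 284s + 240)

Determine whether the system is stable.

The denominator s^4 + 24s^3 + 166s^2 + 284s + 240 factors as (s^2 + 2s + 2)(s + 12)(s + 10), giving poles at s = -1 + j, -1 - j, -12, -10.
Since all poles lie strictly in the left half-plane, the system is stable.

stable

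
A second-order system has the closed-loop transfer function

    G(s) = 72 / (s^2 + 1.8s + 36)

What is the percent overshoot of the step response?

%OS ≈ 62.1%

Comparing s^2 + 1.8s + 36 to s^2 + 2ζωₙs + ωₙ²: ωₙ = 6 rad/s and ζ = 1.8/(2·6) = 0.15.
%OS = 100·exp(−πζ/√(1−ζ²)) = 100·exp(−π·0.15/√(1−0.15²)) ≈ 62.1%.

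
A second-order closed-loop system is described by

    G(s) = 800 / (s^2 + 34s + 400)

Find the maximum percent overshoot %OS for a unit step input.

Comparing s^2 + 34s + 400 to s^2 + 2ζωₙs + ωₙ²: ωₙ = 20 rad/s and ζ = 34/(2·20) = 0.85.
%OS = 100·exp(−πζ/√(1−ζ²)) = 100·exp(−π·0.85/√(1−0.85²)) ≈ 0.629%.

%OS ≈ 0.629%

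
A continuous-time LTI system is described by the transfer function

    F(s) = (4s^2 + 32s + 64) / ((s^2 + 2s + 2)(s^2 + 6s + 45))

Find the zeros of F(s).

s = -4, -4

Set the numerator to zero: 4s^2 + 32s + 64 = 0, i.e. 4·(s^2 + 8s + 16) = 0.
Factoring: (s + 4)^2 = 0.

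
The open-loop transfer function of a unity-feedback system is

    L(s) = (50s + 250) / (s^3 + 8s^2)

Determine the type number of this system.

Factor s from the denominator: s^3 + 8s^2 = s^2·(s + 8).
There are 2 poles at the origin, so the system is Type 2.

Type 2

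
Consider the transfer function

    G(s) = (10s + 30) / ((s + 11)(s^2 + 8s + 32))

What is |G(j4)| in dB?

Substitute s = j4: numerator = 30 + j40, denominator = 48 + j416.
|G(j4)| = |30 + j40| / |48 + j416| = 50 / 418.76 ≈ 0.1194.
In decibels: 20·log₁₀(0.1194) ≈ -18.5 dB.

|G(j4)|_dB ≈ -18.5 dB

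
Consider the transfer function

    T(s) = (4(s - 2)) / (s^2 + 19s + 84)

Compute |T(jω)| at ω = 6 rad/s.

|T(j6)| ≈ 0.2045

Substitute s = j6: numerator = -8 + j24, denominator = 48 + j114.
|T(j6)| = |-8 + j24| / |48 + j114| = 25.298 / 123.69 ≈ 0.2045.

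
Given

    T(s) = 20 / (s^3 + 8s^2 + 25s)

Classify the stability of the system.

marginally stable

The denominator s^3 + 8s^2 + 25s factors as s(s^2 + 8s + 25), giving poles at s = 0, -4 + 3j, -4 - 3j.
Since the simple pole(s) at s = 0 lie on the jω-axis with none in the right half-plane, the system is marginally stable.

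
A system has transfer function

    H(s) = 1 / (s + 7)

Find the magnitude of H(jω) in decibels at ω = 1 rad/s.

|H(j1)|_dB ≈ -17.0 dB

Substitute s = j1: numerator = 1, denominator = 7 + j1.
|H(j1)| = |1| / |7 + j1| = 1 / 7.0711 ≈ 0.1414.
In decibels: 20·log₁₀(0.1414) ≈ -17.0 dB.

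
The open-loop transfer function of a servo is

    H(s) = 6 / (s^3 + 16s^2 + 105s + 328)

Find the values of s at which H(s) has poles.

s = -8, -4 ± 5j

The poles are the roots of the denominator s^3 + 16s^2 + 105s + 328 = 0.
Trying s = -8: the polynomial evaluates to 0, so (s + 8) is a factor.
Dividing out leaves s^2 + 8s + 41 = 0.
The quadratic formula then gives s = -4 ± 5j.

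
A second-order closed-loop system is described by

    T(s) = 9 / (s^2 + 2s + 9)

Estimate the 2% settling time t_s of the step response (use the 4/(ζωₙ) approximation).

t_s ≈ 4 s

Comparing s^2 + 2s + 9 to s^2 + 2ζωₙs + ωₙ²: ωₙ = 3 rad/s and ζ = 2/(2·3) ≈ 0.3333.
ζωₙ = 2/2 = 1, so t_s ≈ 4/(ζωₙ) = 4/1 = 4 s.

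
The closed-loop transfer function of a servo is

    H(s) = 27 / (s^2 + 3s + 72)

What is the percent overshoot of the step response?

%OS ≈ 56.9%

Comparing s^2 + 3s + 72 to s^2 + 2ζωₙs + ωₙ²: ωₙ = √72 ≈ 8.485 rad/s and ζ = 3/(2·√72) ≈ 0.1768.
%OS = 100·exp(−πζ/√(1−ζ²)) = 100·exp(−π·0.1768/√(1−0.1768²)) ≈ 56.9%.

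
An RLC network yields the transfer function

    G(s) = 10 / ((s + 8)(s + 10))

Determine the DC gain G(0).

At s = 0 each factor (s + a) contributes a and each (s^2 + bs + c) contributes c.
G(0) = 10·1 / ((8) · (10)) = 10/80 = 1/8.

G(0) = 1/8 ≈ 0.1250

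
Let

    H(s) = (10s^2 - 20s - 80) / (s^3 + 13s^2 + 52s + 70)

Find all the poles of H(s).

s = -3 ± j, -7

The poles are the roots of the denominator s^3 + 13s^2 + 52s + 70 = 0.
Trying s = -7: the polynomial evaluates to 0, so (s + 7) is a factor.
Dividing out leaves s^2 + 6s + 10 = 0.
The quadratic formula then gives s = -3 ± 1j.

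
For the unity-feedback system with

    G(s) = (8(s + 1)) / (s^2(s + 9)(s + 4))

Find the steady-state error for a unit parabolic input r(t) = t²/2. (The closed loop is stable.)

G(s) has 2 poles at the origin.
This is a Type 2 system. Ka = lim_{s→0} s^2·G(s) = 8/36 = 2/9.
e_ss = 1/Ka = 1/(2/9) = 9/2 ≈ 4.500.

e_ss = 4.500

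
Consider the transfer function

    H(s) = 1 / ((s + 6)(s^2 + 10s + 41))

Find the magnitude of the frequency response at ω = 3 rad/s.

|H(j3)| ≈ 0.003399

Substitute s = j3: numerator = 1, denominator = 102 + j276.
|H(j3)| = |1| / |102 + j276| = 1 / 294.24 ≈ 0.003399.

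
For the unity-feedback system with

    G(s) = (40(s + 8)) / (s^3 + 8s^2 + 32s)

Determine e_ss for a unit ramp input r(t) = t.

G(s) has one pole at the origin.
This is a Type 1 system. Kv = lim_{s→0} s·G(s) = 320/32 = 10.
e_ss = 1/Kv = 1/(10) = 1/10 ≈ 0.1000.

e_ss = 0.1000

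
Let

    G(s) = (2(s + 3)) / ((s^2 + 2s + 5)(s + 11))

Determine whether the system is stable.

stable

The poles can be read from the denominator factors: s = -1 ± 2j, -11.
Since all poles lie strictly in the left half-plane, the system is stable.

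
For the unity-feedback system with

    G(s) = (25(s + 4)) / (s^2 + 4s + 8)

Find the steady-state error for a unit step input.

G(s) has no poles at the origin.
This is a Type 0 system. Kp = lim_{s→0} G(s) = 100/8 = 25/2.
e_ss = 1/(1 + Kp) = 1/(1 + 25/2) = 2/27 ≈ 0.07407.

e_ss = 0.07407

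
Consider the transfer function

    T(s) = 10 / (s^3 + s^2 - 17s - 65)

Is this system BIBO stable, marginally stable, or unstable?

The denominator s^3 + s^2 - 17s - 65 factors as (s - 5)(s^2 + 6s + 13), giving poles at s = 5, -3 + 2j, -3 - 2j.
Since the pole(s) at s = 5 lie in the right half-plane, the system is unstable.

unstable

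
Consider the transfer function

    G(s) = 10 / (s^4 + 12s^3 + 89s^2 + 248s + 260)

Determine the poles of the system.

The poles are the roots of the denominator s^4 + 12s^3 + 89s^2 + 248s + 260 = 0.
No real roots exist; factor into two real quadratics: (s^2 + 8s + 52)(s^2 + 4s + 5) = 0.
Each quadratic gives a conjugate pair via the quadratic formula.

s = -4 ± 6j, -2 ± j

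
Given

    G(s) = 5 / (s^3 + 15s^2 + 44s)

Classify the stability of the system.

The denominator s^3 + 15s^2 + 44s factors as s(s + 4)(s + 11), giving poles at s = 0, -4, -11.
Since the simple pole(s) at s = 0 lie on the jω-axis with none in the right half-plane, the system is marginally stable.

marginally stable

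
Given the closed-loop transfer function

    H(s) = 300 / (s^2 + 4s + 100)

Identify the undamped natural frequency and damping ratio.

ωₙ = 10 rad/s, ζ = 0.2

Compare the denominator to the standard form s^2 + 2ζωₙs + ωₙ².
ωₙ² = 100, so ωₙ = 10 rad/s.
2ζωₙ = 4, so ζ = 4/(2·10) = 0.2.
With ζ = 0.2 the response is underdamped.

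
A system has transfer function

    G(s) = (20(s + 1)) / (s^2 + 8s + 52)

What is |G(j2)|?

Substitute s = j2: numerator = 20 + j40, denominator = 48 + j16.
|G(j2)| = |20 + j40| / |48 + j16| = 44.721 / 50.596 ≈ 0.8839.

|G(j2)| ≈ 0.8839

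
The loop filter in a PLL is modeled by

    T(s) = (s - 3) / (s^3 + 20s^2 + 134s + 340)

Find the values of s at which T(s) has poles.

s = -5 ± 3j, -10

The poles are the roots of the denominator s^3 + 20s^2 + 134s + 340 = 0.
Trying s = -10: the polynomial evaluates to 0, so (s + 10) is a factor.
Dividing out leaves s^2 + 10s + 34 = 0.
The quadratic formula then gives s = -5 ± 3j.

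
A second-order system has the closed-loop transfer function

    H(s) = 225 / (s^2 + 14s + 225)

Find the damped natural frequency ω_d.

Comparing s^2 + 14s + 225 to s^2 + 2ζωₙs + ωₙ²: ωₙ = 15 rad/s and ζ = 14/(2·15) ≈ 0.4667.
ζωₙ = 14/2 = 7, so ω_d = ωₙ√(1−ζ²) = √(ωₙ² − (ζωₙ)²) = √(225 − 7²) = √176 ≈ 13.27 rad/s.

ω_d ≈ 13.27 rad/s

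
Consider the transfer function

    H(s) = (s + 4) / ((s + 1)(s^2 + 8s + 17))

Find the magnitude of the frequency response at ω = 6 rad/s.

Substitute s = j6: numerator = 4 + j6, denominator = -307 - j66.
|H(j6)| = |4 + j6| / |-307 - j66| = 7.2111 / 314.01 ≈ 0.02296.

|H(j6)| ≈ 0.02296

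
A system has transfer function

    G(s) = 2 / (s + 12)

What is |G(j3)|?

|G(j3)| ≈ 0.1617

Substitute s = j3: numerator = 2, denominator = 12 + j3.
|G(j3)| = |2| / |12 + j3| = 2 / 12.369 ≈ 0.1617.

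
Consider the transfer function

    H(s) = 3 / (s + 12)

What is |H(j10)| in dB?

Substitute s = j10: numerator = 3, denominator = 12 + j10.
|H(j10)| = |3| / |12 + j10| = 3 / 15.620 ≈ 0.1921.
In decibels: 20·log₁₀(0.1921) ≈ -14.3 dB.

|H(j10)|_dB ≈ -14.3 dB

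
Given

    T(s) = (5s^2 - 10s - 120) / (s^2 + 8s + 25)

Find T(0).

Set s = 0: T(0) = (-120) / (25) = -24/5.

T(0) = -24/5 ≈ -4.800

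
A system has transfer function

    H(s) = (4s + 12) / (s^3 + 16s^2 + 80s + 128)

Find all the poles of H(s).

The poles are the roots of the denominator s^3 + 16s^2 + 80s + 128 = 0.
Trying s = -8: the polynomial evaluates to 0, so (s + 8) is a factor.
Dividing out leaves s^2 + 8s + 16 = 0.
Factoring the quadratic: (s + 4)^2 = 0.

s = -8, -4, -4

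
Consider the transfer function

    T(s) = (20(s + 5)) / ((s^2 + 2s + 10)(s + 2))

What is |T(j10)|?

|T(j10)| ≈ 0.2378

Substitute s = j10: numerator = 100 + j200, denominator = -380 - j860.
|T(j10)| = |100 + j200| / |-380 - j860| = 223.61 / 940.21 ≈ 0.2378.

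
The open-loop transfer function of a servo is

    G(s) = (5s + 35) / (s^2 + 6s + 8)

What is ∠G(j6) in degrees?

∠G(j6) ≈ -87.27°

At s = j6: numerator = 35 + j30, denominator = -28 + j36.
∠G = ∠num − ∠den = 40.601° − (127.87°) = -87.27°.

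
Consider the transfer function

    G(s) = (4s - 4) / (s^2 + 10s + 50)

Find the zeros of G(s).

Set the numerator to zero: 4s - 4 = 0, i.e. 4·(s - 1) = 0.
So s = 1.

s = 1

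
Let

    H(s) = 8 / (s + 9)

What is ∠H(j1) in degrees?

∠H(j1) ≈ -6.340°

At s = j1: numerator = 8, denominator = 9 + j1.
∠H = ∠num − ∠den = 0° − (6.3402°) = -6.340°.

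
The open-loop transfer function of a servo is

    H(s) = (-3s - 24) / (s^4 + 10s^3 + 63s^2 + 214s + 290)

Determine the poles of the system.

s = -3 ± j, -2 ± 5j

The poles are the roots of the denominator s^4 + 10s^3 + 63s^2 + 214s + 290 = 0.
No real roots exist; factor into two real quadratics: (s^2 + 6s + 10)(s^2 + 4s + 29) = 0.
Each quadratic gives a conjugate pair via the quadratic formula.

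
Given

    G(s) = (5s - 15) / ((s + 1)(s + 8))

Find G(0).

G(0) = -15/8 ≈ -1.875

Set s = 0: G(0) = (-15) / (8) = -15/8.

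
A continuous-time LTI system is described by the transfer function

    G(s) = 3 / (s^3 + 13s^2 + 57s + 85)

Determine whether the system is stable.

stable

The denominator s^3 + 13s^2 + 57s + 85 factors as (s + 5)(s^2 + 8s + 17), giving poles at s = -5, -4 ± j.
Since all poles lie strictly in the left half-plane, the system is stable.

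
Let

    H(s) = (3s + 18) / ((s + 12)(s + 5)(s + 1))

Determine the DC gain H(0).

H(0) = 3/10 ≈ 0.3000

Set s = 0: H(0) = (18) / (60) = 3/10.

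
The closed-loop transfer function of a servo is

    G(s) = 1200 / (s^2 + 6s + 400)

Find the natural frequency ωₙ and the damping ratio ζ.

Compare the denominator to the standard form s^2 + 2ζωₙs + ωₙ².
ωₙ² = 400, so ωₙ = 20 rad/s.
2ζωₙ = 6, so ζ = 6/(2·20) = 0.15.
With ζ = 0.15 the response is underdamped.

ωₙ = 20 rad/s, ζ = 0.15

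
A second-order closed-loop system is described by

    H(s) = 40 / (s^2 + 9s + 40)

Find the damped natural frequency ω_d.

Comparing s^2 + 9s + 40 to s^2 + 2ζωₙs + ωₙ²: ωₙ = √40 ≈ 6.325 rad/s and ζ = 9/(2·√40) ≈ 0.7115.
ζωₙ = 9/2 = 4.5, so ω_d = ωₙ√(1−ζ²) = √(ωₙ² − (ζωₙ)²) = √(40 − 4.5²) = √19.75 ≈ 4.444 rad/s.

ω_d ≈ 4.444 rad/s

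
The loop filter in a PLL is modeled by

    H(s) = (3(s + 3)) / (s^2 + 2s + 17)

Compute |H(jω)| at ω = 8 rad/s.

|H(j8)| ≈ 0.5163

Substitute s = j8: numerator = 9 + j24, denominator = -47 + j16.
|H(j8)| = |9 + j24| / |-47 + j16| = 25.632 / 49.649 ≈ 0.5163.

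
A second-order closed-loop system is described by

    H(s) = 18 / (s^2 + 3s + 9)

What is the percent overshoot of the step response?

Comparing s^2 + 3s + 9 to s^2 + 2ζωₙs + ωₙ²: ωₙ = 3 rad/s and ζ = 3/(2·3) = 0.5.
%OS = 100·exp(−πζ/√(1−ζ²)) = 100·exp(−π·0.5/√(1−0.5²)) ≈ 16.3%.

%OS ≈ 16.3%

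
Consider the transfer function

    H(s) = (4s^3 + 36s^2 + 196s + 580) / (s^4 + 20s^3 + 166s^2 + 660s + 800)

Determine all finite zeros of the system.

s = -2 ± 5j, -5

Set the numerator to zero: 4s^3 + 36s^2 + 196s + 580 = 0, i.e. 4·(s^3 + 9s^2 + 49s + 145) = 0.
Factoring: (s^2 + 4s + 29)(s + 5) = 0.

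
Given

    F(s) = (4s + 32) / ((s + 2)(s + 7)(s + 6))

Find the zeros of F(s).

Set the numerator to zero: 4s + 32 = 0, i.e. 4·(s + 8) = 0.
So s = -8.

s = -8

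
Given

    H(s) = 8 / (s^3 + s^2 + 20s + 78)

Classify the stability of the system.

The denominator s^3 + s^2 + 20s + 78 factors as (s + 3)(s^2 - 2s + 26), giving poles at s = -3, 1 + 5j, 1 - 5j.
Since the pole(s) at s = 1 + 5j, 1 - 5j lie in the right half-plane, the system is unstable.

unstable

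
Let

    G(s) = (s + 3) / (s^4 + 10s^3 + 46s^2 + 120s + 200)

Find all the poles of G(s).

s = -4 + 2j, -4 - 2j, -1 + 3j, -1 - 3j

The poles are the roots of the denominator s^4 + 10s^3 + 46s^2 + 120s + 200 = 0.
No real roots exist; factor into two real quadratics: (s^2 + 8s + 20)(s^2 + 2s + 10) = 0.
Each quadratic gives a conjugate pair via the quadratic formula.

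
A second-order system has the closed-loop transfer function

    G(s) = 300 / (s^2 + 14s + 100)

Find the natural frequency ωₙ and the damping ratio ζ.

Compare the denominator to the standard form s^2 + 2ζωₙs + ωₙ².
ωₙ² = 100, so ωₙ = 10 rad/s.
2ζωₙ = 14, so ζ = 14/(2·10) = 0.7.

ωₙ = 10 rad/s, ζ = 0.7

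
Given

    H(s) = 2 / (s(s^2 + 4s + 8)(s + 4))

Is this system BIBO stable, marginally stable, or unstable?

The poles can be read from the denominator factors: s = 0, -2 ± 2j, -4.
Since the simple pole(s) at s = 0 lie on the jω-axis with none in the right half-plane, the system is marginally stable.

marginally stable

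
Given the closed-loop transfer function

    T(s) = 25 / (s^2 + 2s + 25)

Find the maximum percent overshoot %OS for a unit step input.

Comparing s^2 + 2s + 25 to s^2 + 2ζωₙs + ωₙ²: ωₙ = 5 rad/s and ζ = 2/(2·5) = 0.2.
%OS = 100·exp(−πζ/√(1−ζ²)) = 100·exp(−π·0.2/√(1−0.2²)) ≈ 52.7%.

%OS ≈ 52.7%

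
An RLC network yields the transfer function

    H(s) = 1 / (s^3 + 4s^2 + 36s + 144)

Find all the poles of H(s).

The poles are the roots of the denominator s^3 + 4s^2 + 36s + 144 = 0.
Trying s = -4: the polynomial evaluates to 0, so (s + 4) is a factor.
Dividing out leaves s^2 + 36 = 0.
The quadratic formula then gives s = 0 ± 6j.

s = 6j, -6j, -4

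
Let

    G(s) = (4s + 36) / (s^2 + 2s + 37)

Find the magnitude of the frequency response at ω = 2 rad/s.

Substitute s = j2: numerator = 36 + j8, denominator = 33 + j4.
|G(j2)| = |36 + j8| / |33 + j4| = 36.878 / 33.242 ≈ 1.109.

|G(j2)| ≈ 1.109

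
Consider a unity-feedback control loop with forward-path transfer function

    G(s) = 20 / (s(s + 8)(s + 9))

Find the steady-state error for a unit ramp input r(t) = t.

e_ss = 3.600

G(s) has one pole at the origin.
This is a Type 1 system. Kv = lim_{s→0} s·G(s) = 20/72 = 5/18.
e_ss = 1/Kv = 1/(5/18) = 18/5 ≈ 3.600.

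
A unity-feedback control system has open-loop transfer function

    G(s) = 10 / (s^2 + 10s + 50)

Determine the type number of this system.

Type 0

The denominator has no factor of s at the origin — no free integrator — so this is a Type 0 system.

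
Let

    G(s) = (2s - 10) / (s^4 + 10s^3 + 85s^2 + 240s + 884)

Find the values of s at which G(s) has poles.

s = -1 + 4j, -1 - 4j, -4 + 6j, -4 - 6j

The poles are the roots of the denominator s^4 + 10s^3 + 85s^2 + 240s + 884 = 0.
No real roots exist; factor into two real quadratics: (s^2 + 2s + 17)(s^2 + 8s + 52) = 0.
Each quadratic gives a conjugate pair via the quadratic formula.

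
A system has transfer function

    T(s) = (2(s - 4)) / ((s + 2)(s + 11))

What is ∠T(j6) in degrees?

∠T(j6) ≈ 23.51°

At s = j6: numerator = -8 + j12, denominator = -14 + j78.
∠T = ∠num − ∠den = 123.69° − (100.18°) = 23.51°.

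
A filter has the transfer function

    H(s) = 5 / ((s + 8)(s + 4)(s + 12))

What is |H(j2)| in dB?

|H(j2)|_dB ≈ -39.1 dB

Substitute s = j2: numerator = 5, denominator = 288 + j344.
|H(j2)| = |5| / |288 + j344| = 5 / 448.64 ≈ 0.01114.
In decibels: 20·log₁₀(0.01114) ≈ -39.1 dB.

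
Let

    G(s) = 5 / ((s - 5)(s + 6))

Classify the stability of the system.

unstable

The poles can be read from the denominator factors: s = 5, -6.
Since the pole(s) at s = 5 lie in the right half-plane, the system is unstable.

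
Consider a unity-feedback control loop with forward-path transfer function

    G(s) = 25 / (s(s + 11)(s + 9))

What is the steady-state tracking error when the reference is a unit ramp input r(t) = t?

e_ss = 3.960

G(s) has one pole at the origin.
This is a Type 1 system. Kv = lim_{s→0} s·G(s) = 25/99.
e_ss = 1/Kv = 1/(25/99) = 99/25 ≈ 3.960.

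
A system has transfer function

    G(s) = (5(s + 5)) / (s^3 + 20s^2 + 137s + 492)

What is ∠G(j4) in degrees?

∠G(j4) ≈ -31.78°

At s = j4: numerator = 25 + j20, denominator = 172 + j484.
∠G = ∠num − ∠den = 38.660° − (70.436°) = -31.78°.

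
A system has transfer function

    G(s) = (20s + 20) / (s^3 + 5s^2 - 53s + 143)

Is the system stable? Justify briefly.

unstable

The denominator s^3 + 5s^2 - 53s + 143 factors as (s^2 - 6s + 13)(s + 11), giving poles at s = 3 + 2j, 3 - 2j, -11.
Since the pole(s) at s = 3 + 2j, 3 - 2j lie in the right half-plane, the system is unstable.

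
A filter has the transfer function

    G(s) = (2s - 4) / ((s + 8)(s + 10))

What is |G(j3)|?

Substitute s = j3: numerator = -4 + j6, denominator = 71 + j54.
|G(j3)| = |-4 + j6| / |71 + j54| = 7.2111 / 89.202 ≈ 0.08084.

|G(j3)| ≈ 0.08084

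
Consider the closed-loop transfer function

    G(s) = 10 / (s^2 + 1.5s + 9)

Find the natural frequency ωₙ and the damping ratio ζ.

Compare the denominator to the standard form s^2 + 2ζωₙs + ωₙ².
ωₙ² = 9, so ωₙ = 3 rad/s.
2ζωₙ = 1.5, so ζ = 1.5/(2·3) = 0.25.
With ζ = 0.25 the response is underdamped.

ωₙ = 3 rad/s, ζ = 0.25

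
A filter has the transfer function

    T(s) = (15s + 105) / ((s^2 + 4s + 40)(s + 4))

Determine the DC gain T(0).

Set s = 0: T(0) = (105) / (160) = 21/32.

T(0) = 21/32 ≈ 0.6562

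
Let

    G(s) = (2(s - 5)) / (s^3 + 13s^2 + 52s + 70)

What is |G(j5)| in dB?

|G(j5)|_dB ≈ -26.2 dB

Substitute s = j5: numerator = -10 + j10, denominator = -255 + j135.
|G(j5)| = |-10 + j10| / |-255 + j135| = 14.142 / 288.53 ≈ 0.04901.
In decibels: 20·log₁₀(0.04901) ≈ -26.2 dB.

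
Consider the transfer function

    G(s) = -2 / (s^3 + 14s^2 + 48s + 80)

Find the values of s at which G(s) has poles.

s = -2 ± 2j, -10

The poles are the roots of the denominator s^3 + 14s^2 + 48s + 80 = 0.
Trying s = -10: the polynomial evaluates to 0, so (s + 10) is a factor.
Dividing out leaves s^2 + 4s + 8 = 0.
The quadratic formula then gives s = -2 ± 2j.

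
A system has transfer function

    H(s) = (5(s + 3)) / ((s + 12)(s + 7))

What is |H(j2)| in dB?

|H(j2)|_dB ≈ -13.8 dB

Substitute s = j2: numerator = 15 + j10, denominator = 80 + j38.
|H(j2)| = |15 + j10| / |80 + j38| = 18.028 / 88.566 ≈ 0.2036.
In decibels: 20·log₁₀(0.2036) ≈ -13.8 dB.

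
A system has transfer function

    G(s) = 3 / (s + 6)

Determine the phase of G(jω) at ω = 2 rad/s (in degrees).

∠G(j2) ≈ -18.43°

At s = j2: numerator = 3, denominator = 6 + j2.
∠G = ∠num − ∠den = 0° − (18.435°) = -18.43°.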